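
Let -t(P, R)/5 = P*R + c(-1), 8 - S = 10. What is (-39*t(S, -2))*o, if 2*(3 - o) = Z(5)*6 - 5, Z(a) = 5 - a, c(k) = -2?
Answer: 2145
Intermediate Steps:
S = -2 (S = 8 - 1*10 = 8 - 10 = -2)
t(P, R) = 10 - 5*P*R (t(P, R) = -5*(P*R - 2) = -5*(-2 + P*R) = 10 - 5*P*R)
o = 11/2 (o = 3 - ((5 - 1*5)*6 - 5)/2 = 3 - ((5 - 5)*6 - 5)/2 = 3 - (0*6 - 5)/2 = 3 - (0 - 5)/2 = 3 - ½*(-5) = 3 + 5/2 = 11/2 ≈ 5.5000)
(-39*t(S, -2))*o = -39*(10 - 5*(-2)*(-2))*(11/2) = -39*(10 - 20)*(11/2) = -39*(-10)*(11/2) = 390*(11/2) = 2145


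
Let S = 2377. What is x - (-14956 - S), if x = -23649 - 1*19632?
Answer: -25948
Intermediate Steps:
x = -43281 (x = -23649 - 19632 = -43281)
x - (-14956 - S) = -43281 - (-14956 - 1*2377) = -43281 - (-14956 - 2377) = -43281 - 1*(-17333) = -43281 + 17333 = -25948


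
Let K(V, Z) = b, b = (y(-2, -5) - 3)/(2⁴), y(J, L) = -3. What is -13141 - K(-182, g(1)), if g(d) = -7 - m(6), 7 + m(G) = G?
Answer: -105125/8 ≈ -13141.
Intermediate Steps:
m(G) = -7 + G
g(d) = -6 (g(d) = -7 - (-7 + 6) = -7 - 1*(-1) = -7 + 1 = -6)
b = -3/8 (b = (-3 - 3)/(2⁴) = -6/16 = -6*1/16 = -3/8 ≈ -0.37500)
K(V, Z) = -3/8
-13141 - K(-182, g(1)) = -13141 - 1*(-3/8) = -13141 + 3/8 = -105125/8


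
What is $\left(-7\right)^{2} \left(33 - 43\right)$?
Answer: $-490$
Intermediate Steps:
$\left(-7\right)^{2} \left(33 - 43\right) = 49 \left(-10\right) = -490$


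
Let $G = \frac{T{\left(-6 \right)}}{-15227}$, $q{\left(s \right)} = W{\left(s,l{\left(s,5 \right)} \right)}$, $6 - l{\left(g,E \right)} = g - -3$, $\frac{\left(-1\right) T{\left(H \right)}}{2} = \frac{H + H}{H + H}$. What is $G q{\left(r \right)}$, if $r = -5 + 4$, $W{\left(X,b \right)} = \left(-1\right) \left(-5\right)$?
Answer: $\frac{10}{15227} \approx 0.00065673$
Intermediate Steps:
$T{\left(H \right)} = -2$ ($T{\left(H \right)} = - 2 \frac{H + H}{H + H} = - 2 \frac{2 H}{2 H} = - 2 \cdot 2 H \frac{1}{2 H} = \left(-2\right) 1 = -2$)
$l{\left(g,E \right)} = 3 - g$ ($l{\left(g,E \right)} = 6 - \left(g - -3\right) = 6 - \left(g + 3\right) = 6 - \left(3 + g\right) = 3 - g$)
$W{\left(X,b \right)} = 5$
$r = -1$
$q{\left(s \right)} = 5$
$G = \frac{2}{15227}$ ($G = - \frac{2}{-15227} = \left(-2\right) \left(- \frac{1}{15227}\right) = \frac{2}{15227} \approx 0.00013135$)
$G q{\left(r \right)} = \frac{2}{15227} \cdot 5 = \frac{10}{15227}$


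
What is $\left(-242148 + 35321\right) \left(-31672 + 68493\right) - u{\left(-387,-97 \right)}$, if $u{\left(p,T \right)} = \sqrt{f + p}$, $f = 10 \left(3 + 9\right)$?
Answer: $-7615576967 - i \sqrt{267} \approx -7.6156 \cdot 10^{9} - 16.34 i$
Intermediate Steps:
$f = 120$ ($f = 10 \cdot 12 = 120$)
$u{\left(p,T \right)} = \sqrt{120 + p}$
$\left(-242148 + 35321\right) \left(-31672 + 68493\right) - u{\left(-387,-97 \right)} = \left(-242148 + 35321\right) \left(-31672 + 68493\right) - \sqrt{120 - 387} = \left(-206827\right) 36821 - \sqrt{-267} = -7615576967 - i \sqrt{267}$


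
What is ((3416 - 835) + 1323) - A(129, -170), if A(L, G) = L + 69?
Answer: 3706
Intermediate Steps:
A(L, G) = 69 + L
((3416 - 835) + 1323) - A(129, -170) = ((3416 - 835) + 1323) - (69 + 129) = (2581 + 1323) - 1*198 = 3904 - 198 = 3706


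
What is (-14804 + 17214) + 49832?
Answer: 52242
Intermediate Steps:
(-14804 + 17214) + 49832 = 2410 + 49832 = 52242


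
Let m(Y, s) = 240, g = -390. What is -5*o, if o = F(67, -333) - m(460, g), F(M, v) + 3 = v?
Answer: 2880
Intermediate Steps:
F(M, v) = -3 + v
o = -576 (o = (-3 - 333) - 1*240 = -336 - 240 = -576)
-5*o = -5*(-576) = 2880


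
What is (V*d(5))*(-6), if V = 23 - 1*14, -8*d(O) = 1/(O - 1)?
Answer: 27/16 ≈ 1.6875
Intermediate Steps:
d(O) = -1/(8*(-1 + O)) (d(O) = -1/(8*(O - 1)) = -1/(8*(-1 + O)))
V = 9 (V = 23 - 14 = 9)
(V*d(5))*(-6) = (9*(-1/(-8 + 8*5)))*(-6) = (9*(-1/(-8 + 40)))*(-6) = (9*(-1/32))*(-6) = -9/32*(-6) = 27/16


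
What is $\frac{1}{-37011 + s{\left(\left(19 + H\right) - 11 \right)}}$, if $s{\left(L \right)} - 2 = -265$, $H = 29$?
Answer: $- \frac{1}{37274} \approx -2.6828 \cdot 10^{-5}$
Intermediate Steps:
$s{\left(L \right)} = -263$ ($s{\left(L \right)} = 2 - 265 = -263$)
$\frac{1}{-37011 + s{\left(\left(19 + H\right) - 11 \right)}} = \frac{1}{-37011 - 263} = \frac{1}{-37274} = - \frac{1}{37274}$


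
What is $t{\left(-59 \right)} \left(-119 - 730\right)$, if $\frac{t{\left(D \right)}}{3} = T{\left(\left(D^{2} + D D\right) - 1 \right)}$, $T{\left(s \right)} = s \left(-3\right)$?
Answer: $53189001$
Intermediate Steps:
$T{\left(s \right)} = - 3 s$
$t{\left(D \right)} = 9 - 18 D^{2}$ ($t{\left(D \right)} = 3 \left(- 3 \left(\left(D^{2} + D D\right) - 1\right)\right) = 3 \left(- 3 \left(\left(D^{2} + D^{2}\right) - 1\right)\right) = 3 \left(- 3 \left(2 D^{2} - 1\right)\right) = 3 \left(- 3 \left(-1 + 2 D^{2}\right)\right) = 3 \left(3 - 6 D^{2}\right) = 9 - 18 D^{2}$)
$t{\left(-59 \right)} \left(-119 - 730\right) = \left(9 - 18 \left(-59\right)^{2}\right) \left(-119 - 730\right) = \left(9 - 62658\right) \left(-119 - 730\right) = \left(9 - 62658\right) \left(-849\right) = \left(-62649\right) \left(-849\right) = 53189001$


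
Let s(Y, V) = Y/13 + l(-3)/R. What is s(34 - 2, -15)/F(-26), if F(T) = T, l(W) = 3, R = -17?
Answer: -505/5746 ≈ -0.087887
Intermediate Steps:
s(Y, V) = -3/17 + Y/13 (s(Y, V) = Y/13 + 3/(-17) = Y*(1/13) + 3*(-1/17) = Y/13 - 3/17 = -3/17 + Y/13)
s(34 - 2, -15)/F(-26) = (-3/17 + (34 - 2)/13)/(-26) = (-3/17 + (1/13)*32)*(-1/26) = (-3/17 + 32/13)*(-1/26) = (505/221)*(-1/26) = -505/5746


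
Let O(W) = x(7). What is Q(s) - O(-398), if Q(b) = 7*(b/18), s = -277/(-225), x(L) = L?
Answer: -26411/4050 ≈ -6.5212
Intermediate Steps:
O(W) = 7
s = 277/225 (s = -277*(-1/225) = 277/225 ≈ 1.2311)
Q(b) = 7*b/18 (Q(b) = 7*(b*(1/18)) = 7*(b/18) = 7*b/18)
Q(s) - O(-398) = (7/18)*(277/225) - 1*7 = 1939/4050 - 7 = -26411/4050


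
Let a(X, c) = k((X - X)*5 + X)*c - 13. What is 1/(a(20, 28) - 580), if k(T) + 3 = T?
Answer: -1/117 ≈ -0.0085470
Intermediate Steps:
k(T) = -3 + T
a(X, c) = -13 + c*(-3 + X) (a(X, c) = (-3 + ((X - X)*5 + X))*c - 13 = (-3 + (0*5 + X))*c - 13 = (-3 + (0 + X))*c - 13 = (-3 + X)*c - 13 = c*(-3 + X) - 13 = -13 + c*(-3 + X))
1/(a(20, 28) - 580) = 1/((-13 + 28*(-3 + 20)) - 580) = 1/((-13 + 28*17) - 580) = 1/((-13 + 476) - 580) = 1/(463 - 580) = 1/(-117) = -1/117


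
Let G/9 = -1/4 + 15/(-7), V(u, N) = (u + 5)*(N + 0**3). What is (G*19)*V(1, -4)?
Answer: 68742/7 ≈ 9820.3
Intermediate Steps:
V(u, N) = N*(5 + u) (V(u, N) = (5 + u)*(N + 0) = (5 + u)*N = N*(5 + u))
G = -603/28 (G = 9*(-1/4 + 15/(-7)) = 9*(-1*1/4 + 15*(-1/7)) = 9*(-1/4 - 15/7) = 9*(-67/28) = -603/28 ≈ -21.536)
(G*19)*V(1, -4) = (-603/28*19)*(-4*(5 + 1)) = -(-11457)*6/7 = -11457/28*(-24) = 68742/7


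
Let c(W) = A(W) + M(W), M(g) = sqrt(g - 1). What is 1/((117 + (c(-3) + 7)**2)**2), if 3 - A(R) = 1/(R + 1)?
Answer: 12307600/681735902929 - 4800768*I/681735902929 ≈ 1.8053e-5 - 7.042e-6*I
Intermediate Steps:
M(g) = sqrt(-1 + g)
A(R) = 3 - 1/(1 + R) (A(R) = 3 - 1/(R + 1) = 3 - 1/(1 + R))
c(W) = sqrt(-1 + W) + (2 + 3*W)/(1 + W) (c(W) = (2 + 3*W)/(1 + W) + sqrt(-1 + W) = sqrt(-1 + W) + (2 + 3*W)/(1 + W))
1/((117 + (c(-3) + 7)**2)**2) = 1/((117 + ((2 + 3*(-3) + sqrt(-1 - 3)*(1 - 3))/(1 - 3) + 7)**2)**2) = 1/((117 + ((2 - 9 + sqrt(-4)*(-2))/(-2) + 7)**2)**2) = 1/((117 + (-(2 - 9 + (2*I)*(-2))/2 + 7)**2)**2) = 1/((117 + (-(2 - 9 - 4*I)/2 + 7)**2)**2) = 1/((117 + (-(-7 - 4*I)/2 + 7)**2)**2) = 1/((117 + ((7/2 + 2*I) + 7)**2)**2) = 1/((117 + (21/2 + 2*I)**2)**2) = (117 + (21/2 + 2*I)**2)**(-2)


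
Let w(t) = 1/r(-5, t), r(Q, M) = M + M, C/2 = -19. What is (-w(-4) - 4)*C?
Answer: 589/4 ≈ 147.25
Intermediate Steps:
C = -38 (C = 2*(-19) = -38)
r(Q, M) = 2*M
w(t) = 1/(2*t)
(-w(-4) - 4)*C = (-1/(2*(-4)) - 4)*(-38) = (-(-1)/(2*4) - 4)*(-38) = (-1*(-1/8) - 4)*(-38) = (1/8 - 4)*(-38) = -31/8*(-38) = 589/4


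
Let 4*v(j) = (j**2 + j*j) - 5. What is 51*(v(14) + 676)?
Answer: 157641/4 ≈ 39410.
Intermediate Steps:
v(j) = -5/4 + j**2/2 (v(j) = ((j**2 + j*j) - 5)/4 = ((j**2 + j**2) - 5)/4 = (2*j**2 - 5)/4 = (-5 + 2*j**2)/4 = -5/4 + j**2/2)
51*(v(14) + 676) = 51*((-5/4 + (1/2)*14**2) + 676) = 51*((-5/4 + (1/2)*196) + 676) = 51*((-5/4 + 98) + 676) = 51*(387/4 + 676) = 51*(3091/4) = 157641/4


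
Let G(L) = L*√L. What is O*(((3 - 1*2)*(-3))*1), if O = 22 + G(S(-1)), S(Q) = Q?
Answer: -66 + 3*I ≈ -66.0 + 3.0*I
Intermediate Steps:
G(L) = L^(3/2)
O = 22 - I (O = 22 + (-1)^(3/2) = 22 - I ≈ 22.0 - 1.0*I)
O*(((3 - 1*2)*(-3))*1) = (22 - I)*(((3 - 1*2)*(-3))*1) = (22 - I)*(((3 - 2)*(-3))*1) = (22 - I)*((1*(-3))*1) = (22 - I)*(-3*1) = (22 - I)*(-3) = -66 + 3*I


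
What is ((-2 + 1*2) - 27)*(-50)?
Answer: 1350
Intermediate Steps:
((-2 + 1*2) - 27)*(-50) = ((-2 + 2) - 27)*(-50) = (0 - 27)*(-50) = -27*(-50) = 1350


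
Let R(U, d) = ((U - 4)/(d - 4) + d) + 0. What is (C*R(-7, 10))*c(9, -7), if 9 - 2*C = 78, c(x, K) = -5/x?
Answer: 5635/36 ≈ 156.53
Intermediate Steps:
C = -69/2 (C = 9/2 - ½*78 = 9/2 - 39 = -69/2 ≈ -34.500)
R(U, d) = d + (-4 + U)/(-4 + d) (R(U, d) = ((-4 + U)/(-4 + d) + d) + 0 = (d + (-4 + U)/(-4 + d)) + 0 = d + (-4 + U)/(-4 + d))
(C*R(-7, 10))*c(9, -7) = (-69*(-4 - 7 + 10² - 4*10)/(2*(-4 + 10)))*(-5/9) = (-69*(-4 - 7 + 100 - 40)/(2*6))*(-5*⅑) = -23*49/4*(-5/9) = -69/2*49/6*(-5/9) = -1127/4*(-5/9) = 5635/36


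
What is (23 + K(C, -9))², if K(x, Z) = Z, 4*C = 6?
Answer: 196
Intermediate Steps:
C = 3/2 (C = (¼)*6 = 3/2 ≈ 1.5000)
(23 + K(C, -9))² = (23 - 9)² = 14² = 196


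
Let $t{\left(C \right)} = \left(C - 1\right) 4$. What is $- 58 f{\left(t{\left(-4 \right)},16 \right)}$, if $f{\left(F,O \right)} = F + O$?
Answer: $232$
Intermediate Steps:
$t{\left(C \right)} = -4 + 4 C$ ($t{\left(C \right)} = \left(-1 + C\right) 4 = -4 + 4 C$)
$- 58 f{\left(t{\left(-4 \right)},16 \right)} = - 58 \left(\left(-4 + 4 \left(-4\right)\right) + 16\right) = - 58 \left(\left(-4 - 16\right) + 16\right) = - 58 \left(-20 + 16\right) = \left(-58\right) \left(-4\right) = 232$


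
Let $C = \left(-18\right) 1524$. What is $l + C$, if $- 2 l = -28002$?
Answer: $-13431$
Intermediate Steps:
$C = -27432$
$l = 14001$ ($l = \left(- \frac{1}{2}\right) \left(-28002\right) = 14001$)
$l + C = 14001 - 27432 = -13431$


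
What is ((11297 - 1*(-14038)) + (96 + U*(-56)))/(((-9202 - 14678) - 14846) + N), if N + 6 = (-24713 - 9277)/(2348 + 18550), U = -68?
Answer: -101839437/134909221 ≈ -0.75487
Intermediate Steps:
N = -26563/3483 (N = -6 + (-24713 - 9277)/(2348 + 18550) = -6 - 33990/20898 = -6 - 33990*1/20898 = -6 - 5665/3483 = -26563/3483 ≈ -7.6265)
((11297 - 1*(-14038)) + (96 + U*(-56)))/(((-9202 - 14678) - 14846) + N) = ((11297 - 1*(-14038)) + (96 - 68*(-56)))/(((-9202 - 14678) - 14846) - 26563/3483) = ((11297 + 14038) + (96 + 3808))/((-23880 - 14846) - 26563/3483) = (25335 + 3904)/(-38726 - 26563/3483) = 29239/(-134909221/3483) = 29239*(-3483/134909221) = -101839437/134909221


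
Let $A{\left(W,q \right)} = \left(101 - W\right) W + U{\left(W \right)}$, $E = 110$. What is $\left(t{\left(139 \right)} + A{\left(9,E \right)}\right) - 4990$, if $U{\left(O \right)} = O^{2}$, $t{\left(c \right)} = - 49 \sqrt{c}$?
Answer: $-4081 - 49 \sqrt{139} \approx -4658.7$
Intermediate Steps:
$A{\left(W,q \right)} = W^{2} + W \left(101 - W\right)$ ($A{\left(W,q \right)} = \left(101 - W\right) W + W^{2} = W \left(101 - W\right) + W^{2} = W^{2} + W \left(101 - W\right)$)
$\left(t{\left(139 \right)} + A{\left(9,E \right)}\right) - 4990 = \left(- 49 \sqrt{139} + 101 \cdot 9\right) - 4990 = \left(- 49 \sqrt{139} + 909\right) - 4990 = \left(909 - 49 \sqrt{139}\right) - 4990 = -4081 - 49 \sqrt{139}$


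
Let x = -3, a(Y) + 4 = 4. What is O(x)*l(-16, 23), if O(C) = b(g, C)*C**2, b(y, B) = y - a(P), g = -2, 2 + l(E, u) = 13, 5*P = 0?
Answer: -198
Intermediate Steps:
P = 0 (P = (1/5)*0 = 0)
l(E, u) = 11 (l(E, u) = -2 + 13 = 11)
a(Y) = 0 (a(Y) = -4 + 4 = 0)
b(y, B) = y (b(y, B) = y - 1*0 = y + 0 = y)
O(C) = -2*C**2
O(x)*l(-16, 23) = -2*(-3)**2*11 = -2*9*11 = -18*11 = -198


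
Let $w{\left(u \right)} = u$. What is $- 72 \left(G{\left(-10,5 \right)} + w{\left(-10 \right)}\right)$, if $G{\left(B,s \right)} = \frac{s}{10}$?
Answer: $684$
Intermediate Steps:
$G{\left(B,s \right)} = \frac{s}{10}$ ($G{\left(B,s \right)} = s \frac{1}{10} = \frac{s}{10}$)
$- 72 \left(G{\left(-10,5 \right)} + w{\left(-10 \right)}\right) = - 72 \left(\frac{1}{10} \cdot 5 - 10\right) = - 72 \left(\frac{1}{2} - 10\right) = \left(-72\right) \left(- \frac{19}{2}\right) = 684$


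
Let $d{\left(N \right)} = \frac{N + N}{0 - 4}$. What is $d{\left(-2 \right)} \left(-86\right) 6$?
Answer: $-516$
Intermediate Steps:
$d{\left(N \right)} = - \frac{N}{2}$ ($d{\left(N \right)} = \frac{2 N}{-4} = 2 N \left(- \frac{1}{4}\right) = - \frac{N}{2}$)
$d{\left(-2 \right)} \left(-86\right) 6 = \left(- \frac{1}{2}\right) \left(-2\right) \left(-86\right) 6 = 1 \left(-86\right) 6 = \left(-86\right) 6 = -516$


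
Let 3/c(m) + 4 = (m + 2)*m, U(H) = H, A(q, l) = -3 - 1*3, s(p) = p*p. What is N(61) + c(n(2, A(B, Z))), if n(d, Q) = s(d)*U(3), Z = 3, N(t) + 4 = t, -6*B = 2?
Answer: 9351/164 ≈ 57.018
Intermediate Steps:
B = -1/3 (B = -1/6*2 = -1/3 ≈ -0.33333)
N(t) = -4 + t
s(p) = p**2
A(q, l) = -6 (A(q, l) = -3 - 3 = -6)
n(d, Q) = 3*d**2 (n(d, Q) = d**2*3 = 3*d**2)
c(m) = 3/(-4 + m*(2 + m)) (c(m) = 3/(-4 + (m + 2)*m) = 3/(-4 + (2 + m)*m) = 3/(-4 + m*(2 + m)))
N(61) + c(n(2, A(B, Z))) = (-4 + 61) + 3/(-4 + (3*2**2)**2 + 2*(3*2**2)) = 57 + 3/(-4 + (3*4)**2 + 2*(3*4)) = 57 + 3/(-4 + 12**2 + 2*12) = 57 + 3/(-4 + 144 + 24) = 57 + 3/164 = 9351/164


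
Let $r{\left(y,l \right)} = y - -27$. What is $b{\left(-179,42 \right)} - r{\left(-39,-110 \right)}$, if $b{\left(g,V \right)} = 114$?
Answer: $126$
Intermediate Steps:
$r{\left(y,l \right)} = 27 + y$ ($r{\left(y,l \right)} = y + 27 = 27 + y$)
$b{\left(-179,42 \right)} - r{\left(-39,-110 \right)} = 114 - \left(27 - 39\right) = 114 - -12 = 114 + 12 = 126$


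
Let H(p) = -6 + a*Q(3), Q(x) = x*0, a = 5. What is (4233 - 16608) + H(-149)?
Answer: -12381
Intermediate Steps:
Q(x) = 0
H(p) = -6 (H(p) = -6 + 5*0 = -6 + 0 = -6)
(4233 - 16608) + H(-149) = (4233 - 16608) - 6 = -12375 - 6 = -12381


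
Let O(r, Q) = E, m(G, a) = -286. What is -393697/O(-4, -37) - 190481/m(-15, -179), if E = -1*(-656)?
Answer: 6179097/93808 ≈ 65.870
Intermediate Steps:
E = 656
O(r, Q) = 656
-393697/O(-4, -37) - 190481/m(-15, -179) = -393697/656 - 190481/(-286) = -393697*1/656 - 190481*(-1/286) = -393697/656 + 190481/286 = 6179097/93808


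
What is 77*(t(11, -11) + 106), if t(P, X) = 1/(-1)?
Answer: 8085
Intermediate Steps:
t(P, X) = -1 (t(P, X) = 1*(-1) = -1)
77*(t(11, -11) + 106) = 77*(-1 + 106) = 77*105 = 8085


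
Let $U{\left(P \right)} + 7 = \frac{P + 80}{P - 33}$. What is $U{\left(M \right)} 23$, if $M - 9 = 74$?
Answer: $- \frac{4301}{50} \approx -86.02$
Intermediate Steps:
$M = 83$ ($M = 9 + 74 = 83$)
$U{\left(P \right)} = -7 + \frac{80 + P}{-33 + P}$ ($U{\left(P \right)} = -7 + \frac{P + 80}{P - 33} = -7 + \frac{80 + P}{-33 + P}$)
$U{\left(M \right)} 23 = \frac{311 - 498}{-33 + 83} \cdot 23 = \frac{311 - 498}{50} \cdot 23 = \frac{1}{50} \left(-187\right) 23 = \left(- \frac{187}{50}\right) 23 = - \frac{4301}{50}$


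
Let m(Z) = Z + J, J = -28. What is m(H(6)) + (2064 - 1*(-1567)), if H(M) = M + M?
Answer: 3615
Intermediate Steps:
H(M) = 2*M
m(Z) = -28 + Z (m(Z) = Z - 28 = -28 + Z)
m(H(6)) + (2064 - 1*(-1567)) = (-28 + 2*6) + (2064 - 1*(-1567)) = (-28 + 12) + (2064 + 1567) = -16 + 3631 = 3615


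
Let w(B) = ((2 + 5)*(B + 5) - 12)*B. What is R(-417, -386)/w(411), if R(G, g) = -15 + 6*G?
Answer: -839/397300 ≈ -0.0021118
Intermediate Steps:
w(B) = B*(23 + 7*B) (w(B) = (7*(5 + B) - 12)*B = ((35 + 7*B) - 12)*B = (23 + 7*B)*B = B*(23 + 7*B))
R(-417, -386)/w(411) = (-15 + 6*(-417))/((411*(23 + 7*411))) = (-15 - 2502)/((411*(23 + 2877))) = -2517/(411*2900) = -2517/1191900 = -2517*1/1191900 = -839/397300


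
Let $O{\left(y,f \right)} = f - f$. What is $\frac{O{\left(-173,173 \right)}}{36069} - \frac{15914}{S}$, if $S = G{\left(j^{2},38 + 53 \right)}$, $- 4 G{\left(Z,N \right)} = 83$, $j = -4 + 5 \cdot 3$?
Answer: $\frac{63656}{83} \approx 766.94$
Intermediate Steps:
$j = 11$ ($j = -4 + 15 = 11$)
$O{\left(y,f \right)} = 0$
$G{\left(Z,N \right)} = - \frac{83}{4}$ ($G{\left(Z,N \right)} = \left(- \frac{1}{4}\right) 83 = - \frac{83}{4}$)
$S = - \frac{83}{4} \approx -20.75$
$\frac{O{\left(-173,173 \right)}}{36069} - \frac{15914}{S} = \frac{0}{36069} - \frac{15914}{- \frac{83}{4}} = 0 \cdot \frac{1}{36069} - - \frac{63656}{83} = 0 + \frac{63656}{83} = \frac{63656}{83}$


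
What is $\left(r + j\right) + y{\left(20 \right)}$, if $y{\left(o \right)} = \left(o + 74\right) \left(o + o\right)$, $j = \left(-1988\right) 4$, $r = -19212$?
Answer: $-23404$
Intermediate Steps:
$j = -7952$
$y{\left(o \right)} = 2 o \left(74 + o\right)$ ($y{\left(o \right)} = \left(74 + o\right) 2 o = 2 o \left(74 + o\right)$)
$\left(r + j\right) + y{\left(20 \right)} = \left(-19212 - 7952\right) + 2 \cdot 20 \left(74 + 20\right) = -27164 + 2 \cdot 20 \cdot 94 = -27164 + 3760 = -23404$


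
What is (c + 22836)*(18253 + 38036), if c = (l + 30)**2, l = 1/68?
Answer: 6178243770705/4624 ≈ 1.3361e+9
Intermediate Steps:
l = 1/68 ≈ 0.014706
c = 4165681/4624 (c = (1/68 + 30)**2 = (2041/68)**2 = 4165681/4624 ≈ 900.88)
(c + 22836)*(18253 + 38036) = (4165681/4624 + 22836)*(18253 + 38036) = (109759345/4624)*56289 = 6178243770705/4624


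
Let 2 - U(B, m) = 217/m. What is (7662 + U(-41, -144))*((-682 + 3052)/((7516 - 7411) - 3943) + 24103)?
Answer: 6381875615647/34542 ≈ 1.8476e+8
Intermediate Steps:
U(B, m) = 2 - 217/m
(7662 + U(-41, -144))*((-682 + 3052)/((7516 - 7411) - 3943) + 24103) = (7662 + (2 - 217/(-144)))*((-682 + 3052)/((7516 - 7411) - 3943) + 24103) = (7662 + (2 - 217*(-1/144)))*(2370/(105 - 3943) + 24103) = (7662 + (2 + 217/144))*(2370/(-3838) + 24103) = (7662 + 505/144)*(2370*(-1/3838) + 24103) = 1103833*(-1185/1919 + 24103)/144 = (1103833/144)*(46252472/1919) = 6381875615647/34542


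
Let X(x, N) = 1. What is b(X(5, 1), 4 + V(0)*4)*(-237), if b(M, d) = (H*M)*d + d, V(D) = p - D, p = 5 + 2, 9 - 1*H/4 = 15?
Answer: 174432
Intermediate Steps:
H = -24 (H = 36 - 4*15 = 36 - 60 = -24)
p = 7
V(D) = 7 - D
b(M, d) = d - 24*M*d (b(M, d) = (-24*M)*d + d = -24*M*d + d = d - 24*M*d)
b(X(5, 1), 4 + V(0)*4)*(-237) = ((4 + (7 - 1*0)*4)*(1 - 24*1))*(-237) = ((4 + (7 + 0)*4)*(1 - 24))*(-237) = ((4 + 7*4)*(-23))*(-237) = ((4 + 28)*(-23))*(-237) = (32*(-23))*(-237) = -736*(-237) = 174432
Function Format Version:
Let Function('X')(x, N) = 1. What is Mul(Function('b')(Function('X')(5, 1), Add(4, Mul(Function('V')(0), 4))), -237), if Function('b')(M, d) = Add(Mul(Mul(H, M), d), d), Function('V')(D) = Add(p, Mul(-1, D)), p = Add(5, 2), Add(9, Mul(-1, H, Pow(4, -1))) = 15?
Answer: 174432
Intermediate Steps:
H = -24 (H = Add(36, Mul(-4, 15)) = Add(36, -60) = -24)
p = 7
Function('V')(D) = Add(7, Mul(-1, D))
Function('b')(M, d) = Add(d, Mul(-24, M, d)) (Function('b')(M, d) = Add(Mul(Mul(-24, M), d), d) = Add(Mul(-24, M, d), d) = Add(d, Mul(-24, M, d)))
Mul(Function('b')(Function('X')(5, 1), Add(4, Mul(Function('V')(0), 4))), -237) = Mul(Mul(Add(4, Mul(Add(7, Mul(-1, 0)), 4)), Add(1, Mul(-24, 1))), -237) = Mul(Mul(Add(4, Mul(Add(7, 0), 4)), Add(1, -24)), -237) = Mul(Mul(Add(4, Mul(7, 4)), -23), -237) = Mul(Mul(Add(4, 28), -23), -237) = Mul(Mul(32, -23), -237) = Mul(-736, -237) = 174432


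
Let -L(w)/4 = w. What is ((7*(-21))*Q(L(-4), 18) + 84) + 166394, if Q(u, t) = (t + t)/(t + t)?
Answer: 166331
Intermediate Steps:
L(w) = -4*w
Q(u, t) = 1 (Q(u, t) = (2*t)/((2*t)) = (2*t)*(1/(2*t)) = 1)
((7*(-21))*Q(L(-4), 18) + 84) + 166394 = ((7*(-21))*1 + 84) + 166394 = (-147*1 + 84) + 166394 = (-147 + 84) + 166394 = -63 + 166394 = 166331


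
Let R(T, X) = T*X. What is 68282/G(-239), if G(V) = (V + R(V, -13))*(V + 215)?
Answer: -34141/34416 ≈ -0.99201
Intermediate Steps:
G(V) = -12*V*(215 + V) (G(V) = (V + V*(-13))*(V + 215) = (V - 13*V)*(215 + V) = (-12*V)*(215 + V) = -12*V*(215 + V))
68282/G(-239) = 68282/((12*(-239)*(-215 - 1*(-239)))) = 68282/((12*(-239)*(-215 + 239))) = 68282/((12*(-239)*24)) = 68282/(-68832) = 68282*(-1/68832) = -34141/34416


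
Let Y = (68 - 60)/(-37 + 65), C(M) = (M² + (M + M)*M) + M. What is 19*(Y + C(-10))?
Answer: 38608/7 ≈ 5515.4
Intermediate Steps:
C(M) = M + 3*M² (C(M) = (M² + (2*M)*M) + M = (M² + 2*M²) + M = 3*M² + M = M + 3*M²)
Y = 2/7 (Y = 8/28 = 8*(1/28) = 2/7 ≈ 0.28571)
19*(Y + C(-10)) = 19*(2/7 - 10*(1 + 3*(-10))) = 19*(2/7 - 10*(1 - 30)) = 19*(2/7 - 10*(-29)) = 19*(2/7 + 290) = 19*(2032/7) = 38608/7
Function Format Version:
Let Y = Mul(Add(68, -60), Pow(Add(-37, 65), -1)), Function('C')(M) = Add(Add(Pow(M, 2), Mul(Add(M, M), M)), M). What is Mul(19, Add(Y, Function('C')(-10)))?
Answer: Rational(38608, 7) ≈ 5515.4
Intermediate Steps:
Function('C')(M) = Add(M, Mul(3, Pow(M, 2))) (Function('C')(M) = Add(Add(Pow(M, 2), Mul(Mul(2, M), M)), M) = Add(Add(Pow(M, 2), Mul(2, Pow(M, 2))), M) = Add(Mul(3, Pow(M, 2)), M) = Add(M, Mul(3, Pow(M, 2))))
Y = Rational(2, 7) (Y = Mul(8, Pow(28, -1)) = Mul(8, Rational(1, 28)) = Rational(2, 7) ≈ 0.28571)
Mul(19, Add(Y, Function('C')(-10))) = Mul(19, Add(Rational(2, 7), Mul(-10, Add(1, Mul(3, -10))))) = Mul(19, Add(Rational(2, 7), Mul(-10, Add(1, -30)))) = Mul(19, Add(Rational(2, 7), Mul(-10, -29))) = Mul(19, Add(Rational(2, 7), 290)) = Mul(19, Rational(2032, 7)) = Rational(38608, 7)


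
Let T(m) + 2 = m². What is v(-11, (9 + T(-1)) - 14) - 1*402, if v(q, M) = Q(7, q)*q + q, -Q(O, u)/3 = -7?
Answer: -644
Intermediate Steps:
T(m) = -2 + m²
Q(O, u) = 21 (Q(O, u) = -3*(-7) = 21)
v(q, M) = 22*q (v(q, M) = 21*q + q = 22*q)
v(-11, (9 + T(-1)) - 14) - 1*402 = 22*(-11) - 1*402 = -242 - 402 = -644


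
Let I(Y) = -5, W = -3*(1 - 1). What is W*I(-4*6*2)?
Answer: 0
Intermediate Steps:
W = 0 (W = -3*0 = 0)
W*I(-4*6*2) = 0*(-5) = 0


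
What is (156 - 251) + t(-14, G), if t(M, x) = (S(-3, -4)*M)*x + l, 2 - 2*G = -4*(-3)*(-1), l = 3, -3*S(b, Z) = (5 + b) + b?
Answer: -374/3 ≈ -124.67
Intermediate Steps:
S(b, Z) = -5/3 - 2*b/3 (S(b, Z) = -((5 + b) + b)/3 = -(5 + 2*b)/3 = -5/3 - 2*b/3)
G = 7 (G = 1 - (-4*(-3))*(-1)/2 = 1 - 6*(-1) = 1 - ½*(-12) = 1 + 6 = 7)
t(M, x) = 3 + M*x/3 (t(M, x) = ((-5/3 - ⅔*(-3))*M)*x + 3 = ((-5/3 + 2)*M)*x + 3 = (M/3)*x + 3 = M*x/3 + 3 = 3 + M*x/3)
(156 - 251) + t(-14, G) = (156 - 251) + (3 + (⅓)*(-14)*7) = -95 + (3 - 98/3) = -95 - 89/3 = -374/3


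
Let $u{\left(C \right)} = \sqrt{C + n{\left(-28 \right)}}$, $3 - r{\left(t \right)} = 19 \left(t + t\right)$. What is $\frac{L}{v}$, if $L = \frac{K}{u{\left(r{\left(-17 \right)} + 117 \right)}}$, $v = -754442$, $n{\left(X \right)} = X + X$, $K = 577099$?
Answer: $- \frac{577099 \sqrt{710}}{535653820} \approx -0.028708$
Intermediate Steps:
$r{\left(t \right)} = 3 - 38 t$ ($r{\left(t \right)} = 3 - 19 \left(t + t\right) = 3 - 19 \cdot 2 t = 3 - 38 t$)
$n{\left(X \right)} = 2 X$
$u{\left(C \right)} = \sqrt{-56 + C}$ ($u{\left(C \right)} = \sqrt{C + 2 \left(-28\right)} = \sqrt{C - 56} = \sqrt{-56 + C}$)
$L = \frac{577099 \sqrt{710}}{710}$ ($L = \frac{577099}{\sqrt{-56 + \left(\left(3 - -646\right) + 117\right)}} = \frac{577099}{\sqrt{-56 + \left(\left(3 + 646\right) + 117\right)}} = \frac{577099}{\sqrt{-56 + \left(649 + 117\right)}} = \frac{577099}{\sqrt{-56 + 766}} = \frac{577099}{\sqrt{710}} = 577099 \frac{\sqrt{710}}{710} = \frac{577099 \sqrt{710}}{710} \approx 21658.0$)
$\frac{L}{v} = \frac{\frac{577099}{710} \sqrt{710}}{-754442} = \frac{577099 \sqrt{710}}{710} \left(- \frac{1}{754442}\right) = - \frac{577099 \sqrt{710}}{535653820}$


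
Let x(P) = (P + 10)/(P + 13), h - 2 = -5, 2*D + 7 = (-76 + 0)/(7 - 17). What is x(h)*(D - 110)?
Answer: -7679/100 ≈ -76.790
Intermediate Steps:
D = 3/10 (D = -7/2 + ((-76 + 0)/(7 - 17))/2 = -7/2 + (-76/(-10))/2 = -7/2 + (-76*(-⅒))/2 = -7/2 + (½)*(38/5) = -7/2 + 19/5 = 3/10 ≈ 0.30000)
h = -3 (h = 2 - 5 = -3)
x(P) = (10 + P)/(13 + P)
x(h)*(D - 110) = ((10 - 3)/(13 - 3))*(3/10 - 110) = (7/10)*(-1097/10) = -7679/100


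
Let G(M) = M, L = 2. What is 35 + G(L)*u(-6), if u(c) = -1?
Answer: 33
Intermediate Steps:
35 + G(L)*u(-6) = 35 + 2*(-1) = 35 - 2 = 33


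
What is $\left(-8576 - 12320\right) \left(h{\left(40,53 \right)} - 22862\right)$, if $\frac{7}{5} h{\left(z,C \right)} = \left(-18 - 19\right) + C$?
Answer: $\frac{3342398784}{7} \approx 4.7749 \cdot 10^{8}$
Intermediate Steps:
$h{\left(z,C \right)} = - \frac{185}{7} + \frac{5 C}{7}$ ($h{\left(z,C \right)} = \frac{5 \left(\left(-18 - 19\right) + C\right)}{7} = \frac{5 \left(-37 + C\right)}{7} = - \frac{185}{7} + \frac{5 C}{7}$)
$\left(-8576 - 12320\right) \left(h{\left(40,53 \right)} - 22862\right) = \left(-8576 - 12320\right) \left(\left(- \frac{185}{7} + \frac{5}{7} \cdot 53\right) - 22862\right) = - 20896 \left(\left(- \frac{185}{7} + \frac{265}{7}\right) - 22862\right) = - 20896 \left(\frac{80}{7} - 22862\right) = \left(-20896\right) \left(- \frac{159954}{7}\right) = \frac{3342398784}{7}$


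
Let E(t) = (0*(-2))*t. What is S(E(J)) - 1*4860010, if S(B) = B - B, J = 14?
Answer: -4860010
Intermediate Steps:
E(t) = 0 (E(t) = 0*t = 0)
S(B) = 0
S(E(J)) - 1*4860010 = 0 - 1*4860010 = 0 - 4860010 = -4860010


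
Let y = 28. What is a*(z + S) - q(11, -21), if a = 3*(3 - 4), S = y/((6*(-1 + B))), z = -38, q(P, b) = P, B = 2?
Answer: 89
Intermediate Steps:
S = 14/3 (S = 28/((6*(-1 + 2))) = 28/((6*1)) = 28/6 = 28*(⅙) = 14/3 ≈ 4.6667)
a = -3 (a = 3*(-1) = -3)
a*(z + S) - q(11, -21) = -3*(-38 + 14/3) - 1*11 = -3*(-100/3) - 11 = 100 - 11 = 89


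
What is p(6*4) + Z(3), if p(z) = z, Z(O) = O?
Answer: 27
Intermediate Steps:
p(6*4) + Z(3) = 6*4 + 3 = 24 + 3 = 27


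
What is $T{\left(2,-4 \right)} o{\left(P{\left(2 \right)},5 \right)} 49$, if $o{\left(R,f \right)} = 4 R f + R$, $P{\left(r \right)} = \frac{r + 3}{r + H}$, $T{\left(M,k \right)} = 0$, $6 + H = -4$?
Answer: $0$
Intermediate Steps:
$H = -10$ ($H = -6 - 4 = -10$)
$P{\left(r \right)} = \frac{3 + r}{-10 + r}$ ($P{\left(r \right)} = \frac{r + 3}{r - 10} = \frac{3 + r}{-10 + r}$)
$o{\left(R,f \right)} = R + 4 R f$ ($o{\left(R,f \right)} = 4 R f + R = R + 4 R f$)
$T{\left(2,-4 \right)} o{\left(P{\left(2 \right)},5 \right)} 49 = 0 \frac{3 + 2}{-10 + 2} \left(1 + 4 \cdot 5\right) 49 = 0 \frac{1}{-8} \cdot 5 \left(1 + 20\right) 49 = 0 \left(- \frac{1}{8}\right) 5 \cdot 21 \cdot 49 = 0 \left(\left(- \frac{5}{8}\right) 21\right) 49 = 0 \left(- \frac{105}{8}\right) 49 = 0 \cdot 49 = 0$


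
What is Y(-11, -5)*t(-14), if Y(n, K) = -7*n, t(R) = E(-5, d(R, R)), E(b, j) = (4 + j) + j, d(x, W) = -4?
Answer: -308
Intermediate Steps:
E(b, j) = 4 + 2*j
t(R) = -4 (t(R) = 4 + 2*(-4) = 4 - 8 = -4)
Y(-11, -5)*t(-14) = -7*(-11)*(-4) = 77*(-4) = -308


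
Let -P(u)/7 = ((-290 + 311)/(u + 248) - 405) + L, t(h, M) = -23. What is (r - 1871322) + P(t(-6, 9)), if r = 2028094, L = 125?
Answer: 11904851/75 ≈ 1.5873e+5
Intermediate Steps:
P(u) = 1960 - 147/(248 + u) (P(u) = -7*(((-290 + 311)/(u + 248) - 405) + 125) = -7*((21/(248 + u) - 405) + 125) = -7*((-405 + 21/(248 + u)) + 125) = -7*(-280 + 21/(248 + u)) = 1960 - 147/(248 + u))
(r - 1871322) + P(t(-6, 9)) = (2028094 - 1871322) + 49*(9917 + 40*(-23))/(248 - 23) = 156772 + 49*(9917 - 920)/225 = 156772 + 49*(1/225)*8997 = 156772 + 146951/75 = 11904851/75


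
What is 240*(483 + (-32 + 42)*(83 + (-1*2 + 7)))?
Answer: 327120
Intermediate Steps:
240*(483 + (-32 + 42)*(83 + (-1*2 + 7))) = 240*(483 + 10*(83 + (-2 + 7))) = 240*(483 + 10*(83 + 5)) = 240*(483 + 10*88) = 240*(483 + 880) = 240*1363 = 327120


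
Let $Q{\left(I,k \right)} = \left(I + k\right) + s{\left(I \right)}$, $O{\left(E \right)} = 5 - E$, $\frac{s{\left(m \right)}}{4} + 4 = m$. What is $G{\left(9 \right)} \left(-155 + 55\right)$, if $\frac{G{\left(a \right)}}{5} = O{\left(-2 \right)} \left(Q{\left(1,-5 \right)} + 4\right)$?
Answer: $42000$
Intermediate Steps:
$s{\left(m \right)} = -16 + 4 m$
$Q{\left(I,k \right)} = -16 + k + 5 I$ ($Q{\left(I,k \right)} = \left(I + k\right) + \left(-16 + 4 I\right) = -16 + k + 5 I$)
$G{\left(a \right)} = -420$ ($G{\left(a \right)} = 5 \left(5 - -2\right) \left(\left(-16 - 5 + 5 \cdot 1\right) + 4\right) = 5 \left(5 + 2\right) \left(\left(-16 - 5 + 5\right) + 4\right) = 5 \cdot 7 \left(-16 + 4\right) = 5 \cdot 7 \left(-12\right) = 5 \left(-84\right) = -420$)
$G{\left(9 \right)} \left(-155 + 55\right) = - 420 \left(-155 + 55\right) = \left(-420\right) \left(-100\right) = 42000$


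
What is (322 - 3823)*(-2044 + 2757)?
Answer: -2496213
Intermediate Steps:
(322 - 3823)*(-2044 + 2757) = -3501*713 = -2496213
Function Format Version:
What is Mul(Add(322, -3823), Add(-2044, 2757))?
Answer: -2496213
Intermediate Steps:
Mul(Add(322, -3823), Add(-2044, 2757)) = Mul(-3501, 713) = -2496213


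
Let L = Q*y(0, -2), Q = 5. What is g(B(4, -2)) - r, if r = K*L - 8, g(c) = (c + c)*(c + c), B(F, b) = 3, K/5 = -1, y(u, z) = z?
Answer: -6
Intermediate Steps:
K = -5 (K = 5*(-1) = -5)
g(c) = 4*c² (g(c) = (2*c)*(2*c) = 4*c²)
L = -10 (L = 5*(-2) = -10)
r = 42 (r = -5*(-10) - 8 = 50 - 8 = 42)
g(B(4, -2)) - r = 4*3² - 1*42 = 4*9 - 42 = 36 - 42 = -6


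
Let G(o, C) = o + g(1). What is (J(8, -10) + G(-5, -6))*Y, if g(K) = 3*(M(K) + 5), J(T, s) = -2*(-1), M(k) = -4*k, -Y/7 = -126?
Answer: 0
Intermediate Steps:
Y = 882 (Y = -7*(-126) = 882)
J(T, s) = 2
g(K) = 15 - 12*K (g(K) = 3*(-4*K + 5) = 3*(5 - 4*K) = 15 - 12*K)
G(o, C) = 3 + o (G(o, C) = o + (15 - 12*1) = o + (15 - 12) = o + 3 = 3 + o)
(J(8, -10) + G(-5, -6))*Y = (2 + (3 - 5))*882 = (2 - 2)*882 = 0*882 = 0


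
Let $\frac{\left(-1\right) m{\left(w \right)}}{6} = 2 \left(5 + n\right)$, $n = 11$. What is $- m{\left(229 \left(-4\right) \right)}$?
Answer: $192$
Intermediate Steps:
$m{\left(w \right)} = -192$ ($m{\left(w \right)} = - 6 \cdot 2 \left(5 + 11\right) = - 6 \cdot 2 \cdot 16 = \left(-6\right) 32 = -192$)
$- m{\left(229 \left(-4\right) \right)} = \left(-1\right) \left(-192\right) = 192$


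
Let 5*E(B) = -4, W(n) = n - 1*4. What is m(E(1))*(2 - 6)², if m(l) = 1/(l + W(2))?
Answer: -40/7 ≈ -5.7143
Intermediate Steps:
W(n) = -4 + n (W(n) = n - 4 = -4 + n)
E(B) = -⅘ (E(B) = (⅕)*(-4) = -⅘)
m(l) = 1/(-2 + l) (m(l) = 1/(l + (-4 + 2)) = 1/(l - 2) = 1/(-2 + l))
m(E(1))*(2 - 6)² = (2 - 6)²/(-2 - ⅘) = (-4)²/(-14/5) = -5/14*16 = -40/7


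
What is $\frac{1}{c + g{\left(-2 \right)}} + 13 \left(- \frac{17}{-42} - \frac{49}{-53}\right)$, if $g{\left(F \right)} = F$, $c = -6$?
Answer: $\frac{152755}{8904} \approx 17.156$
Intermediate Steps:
$\frac{1}{c + g{\left(-2 \right)}} + 13 \left(- \frac{17}{-42} - \frac{49}{-53}\right) = \frac{1}{-6 - 2} + 13 \left(- \frac{17}{-42} - \frac{49}{-53}\right) = \frac{1}{-8} + 13 \left(\left(-17\right) \left(- \frac{1}{42}\right) - - \frac{49}{53}\right) = - \frac{1}{8} + 13 \left(\frac{17}{42} + \frac{49}{53}\right) = - \frac{1}{8} + 13 \cdot \frac{2959}{2226} = - \frac{1}{8} + \frac{38467}{2226} = \frac{152755}{8904}$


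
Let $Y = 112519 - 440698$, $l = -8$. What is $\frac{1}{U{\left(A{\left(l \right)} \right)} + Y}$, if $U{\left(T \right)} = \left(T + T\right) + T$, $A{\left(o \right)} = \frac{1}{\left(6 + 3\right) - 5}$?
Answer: $- \frac{4}{1312713} \approx -3.0471 \cdot 10^{-6}$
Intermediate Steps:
$A{\left(o \right)} = \frac{1}{4}$ ($A{\left(o \right)} = \frac{1}{9 - 5} = \frac{1}{4}$)
$Y = -328179$ ($Y = 112519 - 440698 = -328179$)
$U{\left(T \right)} = 3 T$ ($U{\left(T \right)} = 2 T + T = 3 T$)
$\frac{1}{U{\left(A{\left(l \right)} \right)} + Y} = \frac{1}{3 \cdot \frac{1}{4} - 328179} = \frac{1}{\frac{3}{4} - 328179} = \frac{1}{- \frac{1312713}{4}} = - \frac{4}{1312713}$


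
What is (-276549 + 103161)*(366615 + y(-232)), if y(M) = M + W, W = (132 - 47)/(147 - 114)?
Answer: -698795484304/11 ≈ -6.3527e+10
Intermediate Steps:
W = 85/33 ≈ 2.5758
y(M) = 85/33 + M (y(M) = M + 85/33 = 85/33 + M)
(-276549 + 103161)*(366615 + y(-232)) = (-276549 + 103161)*(366615 + (85/33 - 232)) = -173388*(366615 - 7571/33) = -173388*12090724/33 = -698795484304/11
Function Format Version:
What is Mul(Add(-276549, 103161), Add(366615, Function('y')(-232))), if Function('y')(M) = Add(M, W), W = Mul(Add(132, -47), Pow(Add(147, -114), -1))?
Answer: Rational(-698795484304, 11) ≈ -6.3527e+10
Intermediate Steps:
W = Rational(85, 33) (W = Mul(85, Pow(33, -1)) = Mul(85, Rational(1, 33)) = Rational(85, 33) ≈ 2.5758)
Function('y')(M) = Add(Rational(85, 33), M) (Function('y')(M) = Add(M, Rational(85, 33)) = Add(Rational(85, 33), M))
Mul(Add(-276549, 103161), Add(366615, Function('y')(-232))) = Mul(Add(-276549, 103161), Add(366615, Add(Rational(85, 33), -232))) = Mul(-173388, Add(366615, Rational(-7571, 33))) = Mul(-173388, Rational(12090724, 33)) = Rational(-698795484304, 11)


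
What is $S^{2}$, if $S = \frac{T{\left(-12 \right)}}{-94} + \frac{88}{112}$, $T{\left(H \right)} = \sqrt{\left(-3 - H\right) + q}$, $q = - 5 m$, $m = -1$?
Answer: $\frac{267975}{432964} - \frac{11 \sqrt{14}}{658} \approx 0.55638$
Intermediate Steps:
$q = 5$ ($q = \left(-5\right) \left(-1\right) = 5$)
$T{\left(H \right)} = \sqrt{2 - H}$ ($T{\left(H \right)} = \sqrt{\left(-3 - H\right) + 5} = \sqrt{2 - H}$)
$S = \frac{11}{14} - \frac{\sqrt{14}}{94}$ ($S = \frac{\sqrt{2 - -12}}{-94} + \frac{88}{112} = \sqrt{2 + 12} \left(- \frac{1}{94}\right) + 88 \cdot \frac{1}{112} = \sqrt{14} \left(- \frac{1}{94}\right) + \frac{11}{14} = - \frac{\sqrt{14}}{94} + \frac{11}{14} = \frac{11}{14} - \frac{\sqrt{14}}{94} \approx 0.74591$)
$S^{2} = \left(\frac{11}{14} - \frac{\sqrt{14}}{94}\right)^{2}$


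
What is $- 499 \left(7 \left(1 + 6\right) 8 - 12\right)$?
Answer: $-189620$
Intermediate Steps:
$- 499 \left(7 \left(1 + 6\right) 8 - 12\right) = - 499 \left(7 \cdot 7 \cdot 8 - 12\right) = - 499 \left(49 \cdot 8 - 12\right) = - 499 \left(392 - 12\right) = \left(-499\right) 380 = -189620$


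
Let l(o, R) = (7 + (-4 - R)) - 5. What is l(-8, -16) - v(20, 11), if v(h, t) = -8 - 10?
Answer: 32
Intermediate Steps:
l(o, R) = -2 - R (l(o, R) = (3 - R) - 5 = -2 - R)
v(h, t) = -18
l(-8, -16) - v(20, 11) = (-2 - 1*(-16)) - 1*(-18) = (-2 + 16) + 18 = 14 + 18 = 32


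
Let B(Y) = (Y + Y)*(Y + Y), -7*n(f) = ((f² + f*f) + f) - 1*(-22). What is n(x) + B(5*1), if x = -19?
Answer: -25/7 ≈ -3.5714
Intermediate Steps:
n(f) = -22/7 - 2*f²/7 - f/7 (n(f) = -(((f² + f*f) + f) - 1*(-22))/7 = -(((f² + f²) + f) + 22)/7 = -((2*f² + f) + 22)/7 = -((f + 2*f²) + 22)/7 = -(22 + f + 2*f²)/7 = -22/7 - 2*f²/7 - f/7)
B(Y) = 4*Y² (B(Y) = (2*Y)*(2*Y) = 4*Y²)
n(x) + B(5*1) = (-22/7 - 2/7*(-19)² - ⅐*(-19)) + 4*(5*1)² = (-22/7 - 2/7*361 + 19/7) + 4*5² = (-22/7 - 722/7 + 19/7) + 4*25 = -725/7 + 100 = -25/7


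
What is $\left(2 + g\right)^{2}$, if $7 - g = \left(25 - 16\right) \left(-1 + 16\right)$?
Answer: $15876$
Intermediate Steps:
$g = -128$ ($g = 7 - \left(25 - 16\right) \left(-1 + 16\right) = 7 - 9 \cdot 15 = 7 - 135 = -128$)
$\left(2 + g\right)^{2} = \left(2 - 128\right)^{2} = \left(-126\right)^{2} = 15876$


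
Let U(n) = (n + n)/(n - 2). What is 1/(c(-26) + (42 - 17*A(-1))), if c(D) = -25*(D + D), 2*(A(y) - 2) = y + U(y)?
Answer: 6/7865 ≈ 0.00076287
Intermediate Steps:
U(n) = 2*n/(-2 + n) (U(n) = (2*n)/(-2 + n) = 2*n/(-2 + n))
A(y) = 2 + y/2 + y/(-2 + y) (A(y) = 2 + (y + 2*y/(-2 + y))/2 = 2 + (y/2 + y/(-2 + y)) = 2 + y/2 + y/(-2 + y))
c(D) = -50*D
1/(c(-26) + (42 - 17*A(-1))) = 1/(-50*(-26) + (42 - 17*(-8 + (-1)² + 4*(-1))/(2*(-2 - 1)))) = 1/(1300 + (42 - 17*(-8 + 1 - 4)/(2*(-3)))) = 1/(1300 + (42 - 17*(-1)*(-11)/(2*3))) = 1/(1300 + (42 - 17*11/6)) = 1/(1300 + (42 - 187/6)) = 1/(1300 + 65/6) = 1/(7865/6) = 6/7865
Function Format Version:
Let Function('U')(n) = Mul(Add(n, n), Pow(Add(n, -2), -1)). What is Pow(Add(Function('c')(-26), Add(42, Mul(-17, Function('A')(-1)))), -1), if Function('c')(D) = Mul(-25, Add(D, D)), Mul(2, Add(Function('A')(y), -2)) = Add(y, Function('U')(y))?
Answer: Rational(6, 7865) ≈ 0.00076287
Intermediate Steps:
Function('U')(n) = Mul(2, n, Pow(Add(-2, n), -1)) (Function('U')(n) = Mul(Mul(2, n), Pow(Add(-2, n), -1)) = Mul(2, n, Pow(Add(-2, n), -1)))
Function('A')(y) = Add(2, Mul(Rational(1, 2), y), Mul(y, Pow(Add(-2, y), -1))) (Function('A')(y) = Add(2, Mul(Rational(1, 2), Add(y, Mul(2, y, Pow(Add(-2, y), -1))))) = Add(2, Add(Mul(Rational(1, 2), y), Mul(y, Pow(Add(-2, y), -1)))) = Add(2, Mul(Rational(1, 2), y), Mul(y, Pow(Add(-2, y), -1))))
Function('c')(D) = Mul(-50, D) (Function('c')(D) = Mul(-25, Mul(2, D)) = Mul(-50, D))
Pow(Add(Function('c')(-26), Add(42, Mul(-17, Function('A')(-1)))), -1) = Pow(Add(Mul(-50, -26), Add(42, Mul(-17, Mul(Rational(1, 2), Pow(Add(-2, -1), -1), Add(-8, Pow(-1, 2), Mul(4, -1)))))), -1) = Pow(Add(1300, Add(42, Mul(-17, Mul(Rational(1, 2), Pow(-3, -1), Add(-8, 1, -4))))), -1) = Pow(Add(1300, Add(42, Mul(-17, Mul(Rational(1, 2), Rational(-1, 3), -11)))), -1) = Pow(Add(1300, Add(42, Mul(-17, Rational(11, 6)))), -1) = Pow(Add(1300, Add(42, Rational(-187, 6))), -1) = Pow(Add(1300, Rational(65, 6)), -1) = Pow(Rational(7865, 6), -1) = Rational(6, 7865)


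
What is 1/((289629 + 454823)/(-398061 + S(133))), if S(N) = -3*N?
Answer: -99615/186113 ≈ -0.53524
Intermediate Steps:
1/((289629 + 454823)/(-398061 + S(133))) = 1/((289629 + 454823)/(-398061 - 3*133)) = 1/(744452/(-398061 - 399)) = 1/(744452/(-398460)) = 1/(744452*(-1/398460)) = 1/(-186113/99615) = -99615/186113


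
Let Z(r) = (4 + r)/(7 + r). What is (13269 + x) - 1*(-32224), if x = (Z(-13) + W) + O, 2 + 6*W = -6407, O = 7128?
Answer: 154663/3 ≈ 51554.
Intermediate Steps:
W = -6409/6 (W = -⅓ + (⅙)*(-6407) = -⅓ - 6407/6 = -6409/6 ≈ -1068.2)
Z(r) = (4 + r)/(7 + r)
x = 18184/3 (x = ((4 - 13)/(7 - 13) - 6409/6) + 7128 = (-9/(-6) - 6409/6) + 7128 = (-⅙*(-9) - 6409/6) + 7128 = (3/2 - 6409/6) + 7128 = -3200/3 + 7128 = 18184/3 ≈ 6061.3)
(13269 + x) - 1*(-32224) = (13269 + 18184/3) - 1*(-32224) = 57991/3 + 32224 = 154663/3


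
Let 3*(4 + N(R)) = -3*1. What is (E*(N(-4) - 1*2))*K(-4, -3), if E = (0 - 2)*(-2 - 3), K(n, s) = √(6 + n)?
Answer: -70*√2 ≈ -98.995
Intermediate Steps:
N(R) = -5 (N(R) = -4 + (-3*1)/3 = -4 + (⅓)*(-3) = -4 - 1 = -5)
E = 10 (E = -2*(-5) = 10)
(E*(N(-4) - 1*2))*K(-4, -3) = (10*(-5 - 1*2))*√(6 - 4) = (10*(-5 - 2))*√2 = (10*(-7))*√2 = -70*√2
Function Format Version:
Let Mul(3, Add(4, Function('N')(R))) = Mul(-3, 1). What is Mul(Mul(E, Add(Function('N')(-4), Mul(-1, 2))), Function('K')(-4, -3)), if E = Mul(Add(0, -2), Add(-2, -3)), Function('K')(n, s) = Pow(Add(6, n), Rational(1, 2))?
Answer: Mul(-70, Pow(2, Rational(1, 2))) ≈ -98.995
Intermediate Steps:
Function('N')(R) = -5 (Function('N')(R) = Add(-4, Mul(Rational(1, 3), Mul(-3, 1))) = Add(-4, Mul(Rational(1, 3), -3)) = Add(-4, -1) = -5)
E = 10 (E = Mul(-2, -5) = 10)
Mul(Mul(E, Add(Function('N')(-4), Mul(-1, 2))), Function('K')(-4, -3)) = Mul(Mul(10, Add(-5, Mul(-1, 2))), Pow(Add(6, -4), Rational(1, 2))) = Mul(Mul(10, Add(-5, -2)), Pow(2, Rational(1, 2))) = Mul(Mul(10, -7), Pow(2, Rational(1, 2))) = Mul(-70, Pow(2, Rational(1, 2)))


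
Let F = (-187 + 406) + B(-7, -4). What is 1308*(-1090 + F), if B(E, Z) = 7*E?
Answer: -1203360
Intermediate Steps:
F = 170 (F = (-187 + 406) + 7*(-7) = 219 - 49 = 170)
1308*(-1090 + F) = 1308*(-1090 + 170) = 1308*(-920) = -1203360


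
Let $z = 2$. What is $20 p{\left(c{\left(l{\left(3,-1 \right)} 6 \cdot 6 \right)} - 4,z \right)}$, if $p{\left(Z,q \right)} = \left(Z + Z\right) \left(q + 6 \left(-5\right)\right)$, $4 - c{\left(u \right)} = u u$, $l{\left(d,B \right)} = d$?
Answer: $13063680$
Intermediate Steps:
$c{\left(u \right)} = 4 - u^{2}$ ($c{\left(u \right)} = 4 - u u = 4 - u^{2}$)
$p{\left(Z,q \right)} = 2 Z \left(-30 + q\right)$ ($p{\left(Z,q \right)} = 2 Z \left(q - 30\right) = 2 Z \left(-30 + q\right)$)
$20 p{\left(c{\left(l{\left(3,-1 \right)} 6 \cdot 6 \right)} - 4,z \right)} = 20 \cdot 2 \left(\left(4 - \left(3 \cdot 6 \cdot 6\right)^{2}\right) - 4\right) \left(-30 + 2\right) = 20 \cdot 2 \left(\left(4 - \left(18 \cdot 6\right)^{2}\right) - 4\right) \left(-28\right) = 20 \cdot 2 \left(\left(4 - 108^{2}\right) - 4\right) \left(-28\right) = 20 \cdot 2 \left(\left(4 - 11664\right) - 4\right) \left(-28\right) = 20 \cdot 2 \left(-11660 - 4\right) \left(-28\right) = 20 \cdot 2 \left(-11664\right) \left(-28\right) = 20 \cdot 653184 = 13063680$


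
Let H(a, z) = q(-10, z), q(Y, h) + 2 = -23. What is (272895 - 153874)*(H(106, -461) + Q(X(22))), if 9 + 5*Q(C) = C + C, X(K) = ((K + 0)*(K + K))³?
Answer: 43182683382986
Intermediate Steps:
q(Y, h) = -25 (q(Y, h) = -2 - 23 = -25)
H(a, z) = -25
X(K) = 8*K⁶ (X(K) = (K*(2*K))³ = (2*K²)³ = 8*K⁶)
Q(C) = -9/5 + 2*C/5 (Q(C) = -9/5 + (C + C)/5 = -9/5 + (2*C)/5 = -9/5 + 2*C/5)
(272895 - 153874)*(H(106, -461) + Q(X(22))) = (272895 - 153874)*(-25 + (-9/5 + 2*(8*22⁶)/5)) = 119021*(-25 + (-9/5 + 2*(8*113379904)/5)) = 119021*(-25 + (-9/5 + (⅖)*907039232)) = 119021*(-25 + (-9/5 + 1814078464/5)) = 119021*(-25 + 362815691) = 119021*362815666 = 43182683382986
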